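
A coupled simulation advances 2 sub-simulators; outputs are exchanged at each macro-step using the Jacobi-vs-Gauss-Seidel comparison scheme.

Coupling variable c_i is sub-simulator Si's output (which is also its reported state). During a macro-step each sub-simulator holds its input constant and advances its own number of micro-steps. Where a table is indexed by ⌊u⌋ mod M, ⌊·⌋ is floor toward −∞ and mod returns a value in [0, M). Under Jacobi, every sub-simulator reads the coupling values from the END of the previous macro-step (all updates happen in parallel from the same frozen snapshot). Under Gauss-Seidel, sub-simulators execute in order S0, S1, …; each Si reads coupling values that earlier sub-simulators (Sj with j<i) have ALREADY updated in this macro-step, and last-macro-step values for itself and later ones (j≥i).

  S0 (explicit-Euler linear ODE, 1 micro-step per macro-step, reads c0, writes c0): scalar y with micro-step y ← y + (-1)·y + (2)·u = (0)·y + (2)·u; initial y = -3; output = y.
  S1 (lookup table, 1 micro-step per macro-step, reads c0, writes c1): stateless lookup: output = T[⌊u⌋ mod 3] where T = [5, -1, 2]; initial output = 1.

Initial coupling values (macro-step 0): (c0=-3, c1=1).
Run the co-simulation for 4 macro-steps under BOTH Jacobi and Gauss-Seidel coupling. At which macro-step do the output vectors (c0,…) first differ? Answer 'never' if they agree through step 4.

first divergence at macro-step: never

[Jacobi] macro 1: S0 reads c0=-3 → after 1×micro: -6; S1 reads c0=-3 → after 1×micro: 5 ⇒ (c0=-6, c1=5)
[Jacobi] macro 2: S0 reads c0=-6 → after 1×micro: -12; S1 reads c0=-6 → after 1×micro: 5 ⇒ (c0=-12, c1=5)
[Jacobi] macro 3: S0 reads c0=-12 → after 1×micro: -24; S1 reads c0=-12 → after 1×micro: 5 ⇒ (c0=-24, c1=5)
[Jacobi] macro 4: S0 reads c0=-24 → after 1×micro: -48; S1 reads c0=-24 → after 1×micro: 5 ⇒ (c0=-48, c1=5)
[Gauss-Seidel] macro 1: S0 reads c0=-3 → after 1×micro: -6; S1 reads c0=-6 → after 1×micro: 5 ⇒ (c0=-6, c1=5)
[Gauss-Seidel] macro 2: S0 reads c0=-6 → after 1×micro: -12; S1 reads c0=-12 → after 1×micro: 5 ⇒ (c0=-12, c1=5)
[Gauss-Seidel] macro 3: S0 reads c0=-12 → after 1×micro: -24; S1 reads c0=-24 → after 1×micro: 5 ⇒ (c0=-24, c1=5)
[Gauss-Seidel] macro 4: S0 reads c0=-24 → after 1×micro: -48; S1 reads c0=-48 → after 1×micro: 5 ⇒ (c0=-48, c1=5)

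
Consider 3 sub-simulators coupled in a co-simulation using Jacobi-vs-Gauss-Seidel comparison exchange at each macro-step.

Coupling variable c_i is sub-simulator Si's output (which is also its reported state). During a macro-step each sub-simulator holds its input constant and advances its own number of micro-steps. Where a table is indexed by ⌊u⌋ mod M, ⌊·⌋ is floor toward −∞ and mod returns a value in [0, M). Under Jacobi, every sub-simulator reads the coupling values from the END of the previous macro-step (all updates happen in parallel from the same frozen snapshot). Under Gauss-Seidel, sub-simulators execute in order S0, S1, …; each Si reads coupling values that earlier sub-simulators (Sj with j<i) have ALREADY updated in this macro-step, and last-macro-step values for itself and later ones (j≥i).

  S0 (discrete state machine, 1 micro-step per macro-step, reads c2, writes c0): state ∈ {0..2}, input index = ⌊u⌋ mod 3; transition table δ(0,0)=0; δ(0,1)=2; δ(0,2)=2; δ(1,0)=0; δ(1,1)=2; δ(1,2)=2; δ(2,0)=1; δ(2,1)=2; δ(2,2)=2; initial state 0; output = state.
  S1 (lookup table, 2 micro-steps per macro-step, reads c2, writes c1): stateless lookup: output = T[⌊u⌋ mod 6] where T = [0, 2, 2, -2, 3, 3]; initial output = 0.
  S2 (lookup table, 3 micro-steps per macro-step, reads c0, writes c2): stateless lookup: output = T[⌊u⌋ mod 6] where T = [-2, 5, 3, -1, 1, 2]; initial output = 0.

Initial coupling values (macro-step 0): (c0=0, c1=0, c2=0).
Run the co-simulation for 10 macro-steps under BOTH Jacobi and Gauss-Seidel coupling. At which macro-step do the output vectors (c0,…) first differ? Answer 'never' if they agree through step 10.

first divergence at macro-step: 2

[Jacobi] macro 1: S0 reads c2=0 → after 1×micro: 0; S1 reads c2=0 → after 2×micro: 0; S2 reads c0=0 → after 3×micro: -2 ⇒ (c0=0, c1=0, c2=-2)
[Jacobi] macro 2: S0 reads c2=-2 → after 1×micro: 2; S1 reads c2=-2 → after 2×micro: 3; S2 reads c0=0 → after 3×micro: -2 ⇒ (c0=2, c1=3, c2=-2)
[Jacobi] macro 3: S0 reads c2=-2 → after 1×micro: 2; S1 reads c2=-2 → after 2×micro: 3; S2 reads c0=2 → after 3×micro: 3 ⇒ (c0=2, c1=3, c2=3)
[Jacobi] macro 4: S0 reads c2=3 → after 1×micro: 1; S1 reads c2=3 → after 2×micro: -2; S2 reads c0=2 → after 3×micro: 3 ⇒ (c0=1, c1=-2, c2=3)
[Jacobi] macro 5: S0 reads c2=3 → after 1×micro: 0; S1 reads c2=3 → after 2×micro: -2; S2 reads c0=1 → after 3×micro: 5 ⇒ (c0=0, c1=-2, c2=5)
[Jacobi] macro 6: S0 reads c2=5 → after 1×micro: 2; S1 reads c2=5 → after 2×micro: 3; S2 reads c0=0 → after 3×micro: -2 ⇒ (c0=2, c1=3, c2=-2)
[Jacobi] macro 7: S0 reads c2=-2 → after 1×micro: 2; S1 reads c2=-2 → after 2×micro: 3; S2 reads c0=2 → after 3×micro: 3 ⇒ (c0=2, c1=3, c2=3)
[Jacobi] macro 8: S0 reads c2=3 → after 1×micro: 1; S1 reads c2=3 → after 2×micro: -2; S2 reads c0=2 → after 3×micro: 3 ⇒ (c0=1, c1=-2, c2=3)
[Jacobi] macro 9: S0 reads c2=3 → after 1×micro: 0; S1 reads c2=3 → after 2×micro: -2; S2 reads c0=1 → after 3×micro: 5 ⇒ (c0=0, c1=-2, c2=5)
[Jacobi] macro 10: S0 reads c2=5 → after 1×micro: 2; S1 reads c2=5 → after 2×micro: 3; S2 reads c0=0 → after 3×micro: -2 ⇒ (c0=2, c1=3, c2=-2)
[Gauss-Seidel] macro 1: S0 reads c2=0 → after 1×micro: 0; S1 reads c2=0 → after 2×micro: 0; S2 reads c0=0 → after 3×micro: -2 ⇒ (c0=0, c1=0, c2=-2)
[Gauss-Seidel] macro 2: S0 reads c2=-2 → after 1×micro: 2; S1 reads c2=-2 → after 2×micro: 3; S2 reads c0=2 → after 3×micro: 3 ⇒ (c0=2, c1=3, c2=3)
[Gauss-Seidel] macro 3: S0 reads c2=3 → after 1×micro: 1; S1 reads c2=3 → after 2×micro: -2; S2 reads c0=1 → after 3×micro: 5 ⇒ (c0=1, c1=-2, c2=5)
[Gauss-Seidel] macro 4: S0 reads c2=5 → after 1×micro: 2; S1 reads c2=5 → after 2×micro: 3; S2 reads c0=2 → after 3×micro: 3 ⇒ (c0=2, c1=3, c2=3)
[Gauss-Seidel] macro 5: S0 reads c2=3 → after 1×micro: 1; S1 reads c2=3 → after 2×micro: -2; S2 reads c0=1 → after 3×micro: 5 ⇒ (c0=1, c1=-2, c2=5)
[Gauss-Seidel] macro 6: S0 reads c2=5 → after 1×micro: 2; S1 reads c2=5 → after 2×micro: 3; S2 reads c0=2 → after 3×micro: 3 ⇒ (c0=2, c1=3, c2=3)
[Gauss-Seidel] macro 7: S0 reads c2=3 → after 1×micro: 1; S1 reads c2=3 → after 2×micro: -2; S2 reads c0=1 → after 3×micro: 5 ⇒ (c0=1, c1=-2, c2=5)
[Gauss-Seidel] macro 8: S0 reads c2=5 → after 1×micro: 2; S1 reads c2=5 → after 2×micro: 3; S2 reads c0=2 → after 3×micro: 3 ⇒ (c0=2, c1=3, c2=3)
[Gauss-Seidel] macro 9: S0 reads c2=3 → after 1×micro: 1; S1 reads c2=3 → after 2×micro: -2; S2 reads c0=1 → after 3×micro: 5 ⇒ (c0=1, c1=-2, c2=5)
[Gauss-Seidel] macro 10: S0 reads c2=5 → after 1×micro: 2; S1 reads c2=5 → after 2×micro: 3; S2 reads c0=2 → after 3×micro: 3 ⇒ (c0=2, c1=3, c2=3)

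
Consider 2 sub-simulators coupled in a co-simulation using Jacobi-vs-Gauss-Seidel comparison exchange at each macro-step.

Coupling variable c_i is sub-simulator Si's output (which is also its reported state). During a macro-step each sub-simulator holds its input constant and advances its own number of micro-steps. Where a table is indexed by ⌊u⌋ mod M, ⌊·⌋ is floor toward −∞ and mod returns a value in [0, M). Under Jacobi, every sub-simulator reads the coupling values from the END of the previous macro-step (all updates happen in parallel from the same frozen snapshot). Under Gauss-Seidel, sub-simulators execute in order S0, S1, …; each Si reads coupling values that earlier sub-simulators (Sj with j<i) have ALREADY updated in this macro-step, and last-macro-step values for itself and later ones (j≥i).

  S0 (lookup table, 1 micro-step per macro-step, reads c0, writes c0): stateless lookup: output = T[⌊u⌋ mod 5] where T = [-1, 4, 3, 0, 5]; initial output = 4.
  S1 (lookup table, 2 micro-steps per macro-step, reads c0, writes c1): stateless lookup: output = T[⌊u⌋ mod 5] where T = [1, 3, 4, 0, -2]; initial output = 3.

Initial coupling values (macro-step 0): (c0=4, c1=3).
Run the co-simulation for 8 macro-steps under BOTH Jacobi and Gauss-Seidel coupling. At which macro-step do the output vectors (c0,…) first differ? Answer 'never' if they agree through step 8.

first divergence at macro-step: 1

[Jacobi] macro 1: S0 reads c0=4 → after 1×micro: 5; S1 reads c0=4 → after 2×micro: -2 ⇒ (c0=5, c1=-2)
[Jacobi] macro 2: S0 reads c0=5 → after 1×micro: -1; S1 reads c0=5 → after 2×micro: 1 ⇒ (c0=-1, c1=1)
[Jacobi] macro 3: S0 reads c0=-1 → after 1×micro: 5; S1 reads c0=-1 → after 2×micro: -2 ⇒ (c0=5, c1=-2)
[Jacobi] macro 4: S0 reads c0=5 → after 1×micro: -1; S1 reads c0=5 → after 2×micro: 1 ⇒ (c0=-1, c1=1)
[Jacobi] macro 5: S0 reads c0=-1 → after 1×micro: 5; S1 reads c0=-1 → after 2×micro: -2 ⇒ (c0=5, c1=-2)
[Jacobi] macro 6: S0 reads c0=5 → after 1×micro: -1; S1 reads c0=5 → after 2×micro: 1 ⇒ (c0=-1, c1=1)
[Jacobi] macro 7: S0 reads c0=-1 → after 1×micro: 5; S1 reads c0=-1 → after 2×micro: -2 ⇒ (c0=5, c1=-2)
[Jacobi] macro 8: S0 reads c0=5 → after 1×micro: -1; S1 reads c0=5 → after 2×micro: 1 ⇒ (c0=-1, c1=1)
[Gauss-Seidel] macro 1: S0 reads c0=4 → after 1×micro: 5; S1 reads c0=5 → after 2×micro: 1 ⇒ (c0=5, c1=1)
[Gauss-Seidel] macro 2: S0 reads c0=5 → after 1×micro: -1; S1 reads c0=-1 → after 2×micro: -2 ⇒ (c0=-1, c1=-2)
[Gauss-Seidel] macro 3: S0 reads c0=-1 → after 1×micro: 5; S1 reads c0=5 → after 2×micro: 1 ⇒ (c0=5, c1=1)
[Gauss-Seidel] macro 4: S0 reads c0=5 → after 1×micro: -1; S1 reads c0=-1 → after 2×micro: -2 ⇒ (c0=-1, c1=-2)
[Gauss-Seidel] macro 5: S0 reads c0=-1 → after 1×micro: 5; S1 reads c0=5 → after 2×micro: 1 ⇒ (c0=5, c1=1)
[Gauss-Seidel] macro 6: S0 reads c0=5 → after 1×micro: -1; S1 reads c0=-1 → after 2×micro: -2 ⇒ (c0=-1, c1=-2)
[Gauss-Seidel] macro 7: S0 reads c0=-1 → after 1×micro: 5; S1 reads c0=5 → after 2×micro: 1 ⇒ (c0=5, c1=1)
[Gauss-Seidel] macro 8: S0 reads c0=5 → after 1×micro: -1; S1 reads c0=-1 → after 2×micro: -2 ⇒ (c0=-1, c1=-2)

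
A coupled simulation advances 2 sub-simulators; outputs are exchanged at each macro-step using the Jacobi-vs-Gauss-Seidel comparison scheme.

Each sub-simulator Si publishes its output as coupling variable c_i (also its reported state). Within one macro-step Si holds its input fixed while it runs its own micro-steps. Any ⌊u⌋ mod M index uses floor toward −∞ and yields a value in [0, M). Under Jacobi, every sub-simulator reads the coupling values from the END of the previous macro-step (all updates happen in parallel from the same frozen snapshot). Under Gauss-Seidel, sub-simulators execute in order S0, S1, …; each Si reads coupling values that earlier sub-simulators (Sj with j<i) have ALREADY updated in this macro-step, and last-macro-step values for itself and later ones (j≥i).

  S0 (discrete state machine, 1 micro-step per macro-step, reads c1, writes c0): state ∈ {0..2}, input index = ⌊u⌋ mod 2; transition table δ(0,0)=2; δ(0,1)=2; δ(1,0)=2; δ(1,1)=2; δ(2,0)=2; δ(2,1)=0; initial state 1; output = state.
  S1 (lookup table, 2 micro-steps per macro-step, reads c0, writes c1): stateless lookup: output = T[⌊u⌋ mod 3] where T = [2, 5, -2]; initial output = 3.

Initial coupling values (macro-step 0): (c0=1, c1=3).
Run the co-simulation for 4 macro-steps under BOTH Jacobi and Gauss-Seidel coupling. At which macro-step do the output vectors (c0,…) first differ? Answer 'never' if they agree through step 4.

first divergence at macro-step: 1

[Jacobi] macro 1: S0 reads c1=3 → after 1×micro: 2; S1 reads c0=1 → after 2×micro: 5 ⇒ (c0=2, c1=5)
[Jacobi] macro 2: S0 reads c1=5 → after 1×micro: 0; S1 reads c0=2 → after 2×micro: -2 ⇒ (c0=0, c1=-2)
[Jacobi] macro 3: S0 reads c1=-2 → after 1×micro: 2; S1 reads c0=0 → after 2×micro: 2 ⇒ (c0=2, c1=2)
[Jacobi] macro 4: S0 reads c1=2 → after 1×micro: 2; S1 reads c0=2 → after 2×micro: -2 ⇒ (c0=2, c1=-2)
[Gauss-Seidel] macro 1: S0 reads c1=3 → after 1×micro: 2; S1 reads c0=2 → after 2×micro: -2 ⇒ (c0=2, c1=-2)
[Gauss-Seidel] macro 2: S0 reads c1=-2 → after 1×micro: 2; S1 reads c0=2 → after 2×micro: -2 ⇒ (c0=2, c1=-2)
[Gauss-Seidel] macro 3: S0 reads c1=-2 → after 1×micro: 2; S1 reads c0=2 → after 2×micro: -2 ⇒ (c0=2, c1=-2)
[Gauss-Seidel] macro 4: S0 reads c1=-2 → after 1×micro: 2; S1 reads c0=2 → after 2×micro: -2 ⇒ (c0=2, c1=-2)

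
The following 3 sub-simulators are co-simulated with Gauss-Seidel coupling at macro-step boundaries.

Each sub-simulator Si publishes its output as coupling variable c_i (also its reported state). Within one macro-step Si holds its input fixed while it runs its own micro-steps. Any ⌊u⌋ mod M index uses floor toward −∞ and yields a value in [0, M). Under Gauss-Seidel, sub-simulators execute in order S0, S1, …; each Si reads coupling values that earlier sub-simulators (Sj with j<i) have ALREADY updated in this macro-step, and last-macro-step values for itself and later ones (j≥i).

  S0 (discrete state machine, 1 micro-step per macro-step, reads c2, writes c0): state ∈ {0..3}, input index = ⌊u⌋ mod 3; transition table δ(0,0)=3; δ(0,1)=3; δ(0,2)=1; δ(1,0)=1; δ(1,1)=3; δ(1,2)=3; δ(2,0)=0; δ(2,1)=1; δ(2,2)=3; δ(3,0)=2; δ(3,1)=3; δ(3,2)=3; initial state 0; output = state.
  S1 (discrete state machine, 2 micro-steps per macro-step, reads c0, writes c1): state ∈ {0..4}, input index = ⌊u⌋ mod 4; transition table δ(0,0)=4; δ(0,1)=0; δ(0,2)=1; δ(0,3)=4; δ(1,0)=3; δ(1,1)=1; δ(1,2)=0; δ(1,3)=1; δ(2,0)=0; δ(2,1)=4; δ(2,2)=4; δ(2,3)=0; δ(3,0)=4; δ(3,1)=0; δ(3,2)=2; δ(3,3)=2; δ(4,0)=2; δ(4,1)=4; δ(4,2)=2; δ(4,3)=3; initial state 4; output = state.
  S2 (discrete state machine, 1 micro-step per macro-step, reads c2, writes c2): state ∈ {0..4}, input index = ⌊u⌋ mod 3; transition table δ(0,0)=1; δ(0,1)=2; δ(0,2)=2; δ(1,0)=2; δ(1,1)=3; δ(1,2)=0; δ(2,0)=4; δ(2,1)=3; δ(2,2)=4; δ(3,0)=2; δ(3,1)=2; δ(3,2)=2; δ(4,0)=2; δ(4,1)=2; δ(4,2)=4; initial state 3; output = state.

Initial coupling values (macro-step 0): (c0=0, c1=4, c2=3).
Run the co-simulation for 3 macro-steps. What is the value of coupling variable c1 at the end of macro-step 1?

c1 at macro-step 1 = 2

macro 1: S0 reads c2=3 → after 1×micro: 3; S1 reads c0=3 → after 2×micro: 2; S2 reads c2=3 → after 1×micro: 2 ⇒ (c0=3, c1=2, c2=2)
macro 2: S0 reads c2=2 → after 1×micro: 3; S1 reads c0=3 → after 2×micro: 4; S2 reads c2=2 → after 1×micro: 4 ⇒ (c0=3, c1=4, c2=4)
macro 3: S0 reads c2=4 → after 1×micro: 3; S1 reads c0=3 → after 2×micro: 2; S2 reads c2=4 → after 1×micro: 2 ⇒ (c0=3, c1=2, c2=2)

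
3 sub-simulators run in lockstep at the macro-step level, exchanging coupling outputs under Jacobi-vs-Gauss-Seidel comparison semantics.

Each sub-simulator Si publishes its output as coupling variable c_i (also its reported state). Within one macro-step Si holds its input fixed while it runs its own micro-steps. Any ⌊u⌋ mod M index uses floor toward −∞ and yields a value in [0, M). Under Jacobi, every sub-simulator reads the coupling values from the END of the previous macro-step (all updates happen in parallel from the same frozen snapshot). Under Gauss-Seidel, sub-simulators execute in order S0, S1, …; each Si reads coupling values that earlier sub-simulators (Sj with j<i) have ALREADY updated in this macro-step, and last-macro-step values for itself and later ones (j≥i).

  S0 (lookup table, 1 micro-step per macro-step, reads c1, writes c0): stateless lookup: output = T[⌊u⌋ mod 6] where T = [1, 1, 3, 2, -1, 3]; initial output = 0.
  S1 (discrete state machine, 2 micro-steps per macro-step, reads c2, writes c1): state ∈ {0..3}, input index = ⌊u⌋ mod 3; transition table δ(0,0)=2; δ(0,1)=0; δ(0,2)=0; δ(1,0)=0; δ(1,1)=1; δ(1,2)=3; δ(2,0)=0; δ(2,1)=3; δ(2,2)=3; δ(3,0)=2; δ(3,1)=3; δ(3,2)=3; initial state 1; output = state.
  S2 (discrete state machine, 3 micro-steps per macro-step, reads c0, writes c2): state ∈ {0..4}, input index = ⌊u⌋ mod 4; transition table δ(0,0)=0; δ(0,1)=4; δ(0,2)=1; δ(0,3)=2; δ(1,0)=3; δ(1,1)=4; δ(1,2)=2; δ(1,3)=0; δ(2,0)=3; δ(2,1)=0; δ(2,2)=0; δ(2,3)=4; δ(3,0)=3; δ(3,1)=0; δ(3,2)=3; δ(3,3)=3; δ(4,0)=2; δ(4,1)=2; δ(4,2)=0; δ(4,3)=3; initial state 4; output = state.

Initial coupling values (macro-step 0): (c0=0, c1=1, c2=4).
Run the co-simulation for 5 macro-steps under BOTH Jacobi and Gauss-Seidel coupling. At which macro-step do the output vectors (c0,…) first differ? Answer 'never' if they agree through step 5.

first divergence at macro-step: 1

[Jacobi] macro 1: S0 reads c1=1 → after 1×micro: 1; S1 reads c2=4 → after 2×micro: 1; S2 reads c0=0 → after 3×micro: 3 ⇒ (c0=1, c1=1, c2=3)
[Jacobi] macro 2: S0 reads c1=1 → after 1×micro: 1; S1 reads c2=3 → after 2×micro: 2; S2 reads c0=1 → after 3×micro: 2 ⇒ (c0=1, c1=2, c2=2)
[Jacobi] macro 3: S0 reads c1=2 → after 1×micro: 3; S1 reads c2=2 → after 2×micro: 3; S2 reads c0=1 → after 3×micro: 2 ⇒ (c0=3, c1=3, c2=2)
[Jacobi] macro 4: S0 reads c1=3 → after 1×micro: 2; S1 reads c2=2 → after 2×micro: 3; S2 reads c0=3 → after 3×micro: 3 ⇒ (c0=2, c1=3, c2=3)
[Jacobi] macro 5: S0 reads c1=3 → after 1×micro: 2; S1 reads c2=3 → after 2×micro: 0; S2 reads c0=2 → after 3×micro: 3 ⇒ (c0=2, c1=0, c2=3)
[Gauss-Seidel] macro 1: S0 reads c1=1 → after 1×micro: 1; S1 reads c2=4 → after 2×micro: 1; S2 reads c0=1 → after 3×micro: 4 ⇒ (c0=1, c1=1, c2=4)
[Gauss-Seidel] macro 2: S0 reads c1=1 → after 1×micro: 1; S1 reads c2=4 → after 2×micro: 1; S2 reads c0=1 → after 3×micro: 4 ⇒ (c0=1, c1=1, c2=4)
[Gauss-Seidel] macro 3: S0 reads c1=1 → after 1×micro: 1; S1 reads c2=4 → after 2×micro: 1; S2 reads c0=1 → after 3×micro: 4 ⇒ (c0=1, c1=1, c2=4)
[Gauss-Seidel] macro 4: S0 reads c1=1 → after 1×micro: 1; S1 reads c2=4 → after 2×micro: 1; S2 reads c0=1 → after 3×micro: 4 ⇒ (c0=1, c1=1, c2=4)
[Gauss-Seidel] macro 5: S0 reads c1=1 → after 1×micro: 1; S1 reads c2=4 → after 2×micro: 1; S2 reads c0=1 → after 3×micro: 4 ⇒ (c0=1, c1=1, c2=4)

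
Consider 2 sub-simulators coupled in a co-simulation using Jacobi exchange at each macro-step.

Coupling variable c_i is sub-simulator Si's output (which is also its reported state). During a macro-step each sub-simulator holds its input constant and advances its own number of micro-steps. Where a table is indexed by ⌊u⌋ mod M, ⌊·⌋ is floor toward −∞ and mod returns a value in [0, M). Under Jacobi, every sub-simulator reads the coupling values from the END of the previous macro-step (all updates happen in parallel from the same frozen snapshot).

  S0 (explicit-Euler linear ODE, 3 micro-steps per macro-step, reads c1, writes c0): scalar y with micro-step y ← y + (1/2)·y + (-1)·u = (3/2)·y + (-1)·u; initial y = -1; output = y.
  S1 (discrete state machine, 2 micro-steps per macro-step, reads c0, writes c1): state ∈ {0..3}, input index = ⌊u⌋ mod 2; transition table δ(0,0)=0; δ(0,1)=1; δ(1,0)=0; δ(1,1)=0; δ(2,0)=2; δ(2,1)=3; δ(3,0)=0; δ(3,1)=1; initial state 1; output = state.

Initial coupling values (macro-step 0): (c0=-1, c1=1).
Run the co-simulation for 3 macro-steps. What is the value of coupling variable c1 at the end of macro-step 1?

c1 at macro-step 1 = 1

macro 1: S0 reads c1=1 → after 3×micro: -65/8; S1 reads c0=-1 → after 2×micro: 1 ⇒ (c0=-65/8, c1=1)
macro 2: S0 reads c1=1 → after 3×micro: -2059/64; S1 reads c0=-65/8 → after 2×micro: 1 ⇒ (c0=-2059/64, c1=1)
macro 3: S0 reads c1=1 → after 3×micro: -58025/512; S1 reads c0=-2059/64 → after 2×micro: 1 ⇒ (c0=-58025/512, c1=1)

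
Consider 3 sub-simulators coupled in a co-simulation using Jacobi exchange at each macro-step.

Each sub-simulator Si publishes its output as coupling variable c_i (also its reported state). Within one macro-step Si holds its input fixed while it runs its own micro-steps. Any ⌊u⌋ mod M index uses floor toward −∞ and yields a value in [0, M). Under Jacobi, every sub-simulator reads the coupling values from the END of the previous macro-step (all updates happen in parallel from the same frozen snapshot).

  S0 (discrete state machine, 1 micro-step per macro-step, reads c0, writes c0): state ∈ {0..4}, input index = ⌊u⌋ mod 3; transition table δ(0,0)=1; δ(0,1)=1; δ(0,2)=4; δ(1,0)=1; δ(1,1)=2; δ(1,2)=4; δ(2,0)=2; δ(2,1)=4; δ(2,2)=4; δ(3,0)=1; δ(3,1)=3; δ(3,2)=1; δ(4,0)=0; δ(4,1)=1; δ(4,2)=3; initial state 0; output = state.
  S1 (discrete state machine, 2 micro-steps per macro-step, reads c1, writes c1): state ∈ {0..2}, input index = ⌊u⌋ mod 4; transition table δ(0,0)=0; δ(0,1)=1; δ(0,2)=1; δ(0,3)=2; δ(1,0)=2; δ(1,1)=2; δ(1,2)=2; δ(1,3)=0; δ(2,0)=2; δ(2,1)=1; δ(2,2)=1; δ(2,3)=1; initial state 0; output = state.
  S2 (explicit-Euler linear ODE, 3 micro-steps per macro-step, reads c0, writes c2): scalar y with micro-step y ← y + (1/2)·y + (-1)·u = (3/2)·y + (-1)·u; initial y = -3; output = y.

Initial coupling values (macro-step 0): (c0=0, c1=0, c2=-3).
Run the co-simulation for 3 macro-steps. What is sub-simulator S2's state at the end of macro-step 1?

macro 1: S0 reads c0=0 → after 1×micro: 1; S1 reads c1=0 → after 2×micro: 0; S2 reads c0=0 → after 3×micro: -81/8 ⇒ (c0=1, c1=0, c2=-81/8)
macro 2: S0 reads c0=1 → after 1×micro: 2; S1 reads c1=0 → after 2×micro: 0; S2 reads c0=1 → after 3×micro: -2491/64 ⇒ (c0=2, c1=0, c2=-2491/64)
macro 3: S0 reads c0=2 → after 1×micro: 4; S1 reads c1=0 → after 2×micro: 0; S2 reads c0=2 → after 3×micro: -72121/512 ⇒ (c0=4, c1=0, c2=-72121/512)

S2 state at macro-step 1 = -81/8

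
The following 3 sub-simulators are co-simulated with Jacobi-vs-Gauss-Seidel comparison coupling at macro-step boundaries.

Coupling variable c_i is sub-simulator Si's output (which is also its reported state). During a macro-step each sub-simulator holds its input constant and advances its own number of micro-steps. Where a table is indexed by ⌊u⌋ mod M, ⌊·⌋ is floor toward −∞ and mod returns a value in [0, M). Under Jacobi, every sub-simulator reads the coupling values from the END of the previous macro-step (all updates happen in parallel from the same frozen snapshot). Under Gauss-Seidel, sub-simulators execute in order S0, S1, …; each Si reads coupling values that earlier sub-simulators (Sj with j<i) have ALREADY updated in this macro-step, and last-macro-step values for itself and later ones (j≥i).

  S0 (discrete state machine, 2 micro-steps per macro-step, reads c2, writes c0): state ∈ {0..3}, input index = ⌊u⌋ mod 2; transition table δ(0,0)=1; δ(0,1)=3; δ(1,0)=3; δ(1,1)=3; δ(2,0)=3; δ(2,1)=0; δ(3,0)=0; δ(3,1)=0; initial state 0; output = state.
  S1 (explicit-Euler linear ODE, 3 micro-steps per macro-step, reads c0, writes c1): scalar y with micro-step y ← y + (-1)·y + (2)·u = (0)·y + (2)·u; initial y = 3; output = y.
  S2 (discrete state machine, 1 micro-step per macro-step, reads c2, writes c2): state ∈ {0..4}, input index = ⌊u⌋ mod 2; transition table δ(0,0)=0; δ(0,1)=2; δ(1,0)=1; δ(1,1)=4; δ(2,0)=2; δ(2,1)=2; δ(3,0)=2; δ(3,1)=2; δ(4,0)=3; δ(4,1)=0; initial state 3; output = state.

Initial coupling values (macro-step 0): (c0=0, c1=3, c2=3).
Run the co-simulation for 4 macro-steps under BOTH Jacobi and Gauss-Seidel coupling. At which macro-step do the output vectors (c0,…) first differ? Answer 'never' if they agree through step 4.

first divergence at macro-step: 2

[Jacobi] macro 1: S0 reads c2=3 → after 2×micro: 0; S1 reads c0=0 → after 3×micro: 0; S2 reads c2=3 → after 1×micro: 2 ⇒ (c0=0, c1=0, c2=2)
[Jacobi] macro 2: S0 reads c2=2 → after 2×micro: 3; S1 reads c0=0 → after 3×micro: 0; S2 reads c2=2 → after 1×micro: 2 ⇒ (c0=3, c1=0, c2=2)
[Jacobi] macro 3: S0 reads c2=2 → after 2×micro: 1; S1 reads c0=3 → after 3×micro: 6; S2 reads c2=2 → after 1×micro: 2 ⇒ (c0=1, c1=6, c2=2)
[Jacobi] macro 4: S0 reads c2=2 → after 2×micro: 0; S1 reads c0=1 → after 3×micro: 2; S2 reads c2=2 → after 1×micro: 2 ⇒ (c0=0, c1=2, c2=2)
[Gauss-Seidel] macro 1: S0 reads c2=3 → after 2×micro: 0; S1 reads c0=0 → after 3×micro: 0; S2 reads c2=3 → after 1×micro: 2 ⇒ (c0=0, c1=0, c2=2)
[Gauss-Seidel] macro 2: S0 reads c2=2 → after 2×micro: 3; S1 reads c0=3 → after 3×micro: 6; S2 reads c2=2 → after 1×micro: 2 ⇒ (c0=3, c1=6, c2=2)
[Gauss-Seidel] macro 3: S0 reads c2=2 → after 2×micro: 1; S1 reads c0=1 → after 3×micro: 2; S2 reads c2=2 → after 1×micro: 2 ⇒ (c0=1, c1=2, c2=2)
[Gauss-Seidel] macro 4: S0 reads c2=2 → after 2×micro: 0; S1 reads c0=0 → after 3×micro: 0; S2 reads c2=2 → after 1×micro: 2 ⇒ (c0=0, c1=0, c2=2)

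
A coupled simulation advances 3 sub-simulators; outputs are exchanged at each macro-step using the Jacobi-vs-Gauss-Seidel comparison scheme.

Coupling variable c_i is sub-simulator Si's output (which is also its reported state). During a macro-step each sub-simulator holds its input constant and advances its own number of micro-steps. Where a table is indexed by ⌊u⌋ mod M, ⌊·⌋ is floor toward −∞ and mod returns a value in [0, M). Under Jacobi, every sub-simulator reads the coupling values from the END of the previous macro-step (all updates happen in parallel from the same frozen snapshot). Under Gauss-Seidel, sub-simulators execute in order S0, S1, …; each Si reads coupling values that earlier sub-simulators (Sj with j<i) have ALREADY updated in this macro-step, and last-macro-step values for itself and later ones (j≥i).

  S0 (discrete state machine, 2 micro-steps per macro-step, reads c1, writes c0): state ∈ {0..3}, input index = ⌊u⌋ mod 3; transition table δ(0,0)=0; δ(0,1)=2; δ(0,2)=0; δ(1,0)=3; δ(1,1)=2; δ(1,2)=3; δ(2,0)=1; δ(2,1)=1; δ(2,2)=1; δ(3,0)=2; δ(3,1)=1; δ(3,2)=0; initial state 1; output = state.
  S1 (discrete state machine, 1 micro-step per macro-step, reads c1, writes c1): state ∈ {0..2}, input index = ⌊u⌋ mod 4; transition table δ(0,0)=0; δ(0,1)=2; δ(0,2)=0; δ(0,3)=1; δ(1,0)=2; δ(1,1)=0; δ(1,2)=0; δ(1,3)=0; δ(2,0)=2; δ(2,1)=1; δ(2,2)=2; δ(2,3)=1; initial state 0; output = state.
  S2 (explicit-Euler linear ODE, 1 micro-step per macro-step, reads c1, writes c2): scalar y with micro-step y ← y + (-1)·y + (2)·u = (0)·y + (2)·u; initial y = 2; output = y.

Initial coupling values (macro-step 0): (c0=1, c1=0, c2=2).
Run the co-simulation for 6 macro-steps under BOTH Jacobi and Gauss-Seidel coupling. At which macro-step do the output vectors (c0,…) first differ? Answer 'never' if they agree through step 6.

first divergence at macro-step: never

[Jacobi] macro 1: S0 reads c1=0 → after 2×micro: 2; S1 reads c1=0 → after 1×micro: 0; S2 reads c1=0 → after 1×micro: 0 ⇒ (c0=2, c1=0, c2=0)
[Jacobi] macro 2: S0 reads c1=0 → after 2×micro: 3; S1 reads c1=0 → after 1×micro: 0; S2 reads c1=0 → after 1×micro: 0 ⇒ (c0=3, c1=0, c2=0)
[Jacobi] macro 3: S0 reads c1=0 → after 2×micro: 1; S1 reads c1=0 → after 1×micro: 0; S2 reads c1=0 → after 1×micro: 0 ⇒ (c0=1, c1=0, c2=0)
[Jacobi] macro 4: S0 reads c1=0 → after 2×micro: 2; S1 reads c1=0 → after 1×micro: 0; S2 reads c1=0 → after 1×micro: 0 ⇒ (c0=2, c1=0, c2=0)
[Jacobi] macro 5: S0 reads c1=0 → after 2×micro: 3; S1 reads c1=0 → after 1×micro: 0; S2 reads c1=0 → after 1×micro: 0 ⇒ (c0=3, c1=0, c2=0)
[Jacobi] macro 6: S0 reads c1=0 → after 2×micro: 1; S1 reads c1=0 → after 1×micro: 0; S2 reads c1=0 → after 1×micro: 0 ⇒ (c0=1, c1=0, c2=0)
[Gauss-Seidel] macro 1: S0 reads c1=0 → after 2×micro: 2; S1 reads c1=0 → after 1×micro: 0; S2 reads c1=0 → after 1×micro: 0 ⇒ (c0=2, c1=0, c2=0)
[Gauss-Seidel] macro 2: S0 reads c1=0 → after 2×micro: 3; S1 reads c1=0 → after 1×micro: 0; S2 reads c1=0 → after 1×micro: 0 ⇒ (c0=3, c1=0, c2=0)
[Gauss-Seidel] macro 3: S0 reads c1=0 → after 2×micro: 1; S1 reads c1=0 → after 1×micro: 0; S2 reads c1=0 → after 1×micro: 0 ⇒ (c0=1, c1=0, c2=0)
[Gauss-Seidel] macro 4: S0 reads c1=0 → after 2×micro: 2; S1 reads c1=0 → after 1×micro: 0; S2 reads c1=0 → after 1×micro: 0 ⇒ (c0=2, c1=0, c2=0)
[Gauss-Seidel] macro 5: S0 reads c1=0 → after 2×micro: 3; S1 reads c1=0 → after 1×micro: 0; S2 reads c1=0 → after 1×micro: 0 ⇒ (c0=3, c1=0, c2=0)
[Gauss-Seidel] macro 6: S0 reads c1=0 → after 2×micro: 1; S1 reads c1=0 → after 1×micro: 0; S2 reads c1=0 → after 1×micro: 0 ⇒ (c0=1, c1=0, c2=0)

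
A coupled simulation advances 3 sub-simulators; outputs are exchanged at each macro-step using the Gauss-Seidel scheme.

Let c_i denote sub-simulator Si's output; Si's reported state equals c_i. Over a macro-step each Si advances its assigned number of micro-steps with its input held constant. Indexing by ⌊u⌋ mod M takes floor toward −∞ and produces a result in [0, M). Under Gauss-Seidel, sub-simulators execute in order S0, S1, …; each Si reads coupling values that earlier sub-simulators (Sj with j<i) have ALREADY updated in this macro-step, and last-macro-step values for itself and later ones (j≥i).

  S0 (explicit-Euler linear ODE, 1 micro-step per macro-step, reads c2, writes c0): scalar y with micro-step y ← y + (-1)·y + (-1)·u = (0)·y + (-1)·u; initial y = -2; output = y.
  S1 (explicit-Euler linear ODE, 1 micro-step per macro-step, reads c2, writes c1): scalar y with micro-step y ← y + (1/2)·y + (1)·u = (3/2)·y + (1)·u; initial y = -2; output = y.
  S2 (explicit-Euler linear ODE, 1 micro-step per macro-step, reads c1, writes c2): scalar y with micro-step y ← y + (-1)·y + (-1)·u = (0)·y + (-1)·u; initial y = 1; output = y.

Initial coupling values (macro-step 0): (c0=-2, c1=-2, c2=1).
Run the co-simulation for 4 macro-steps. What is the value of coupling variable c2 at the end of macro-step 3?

macro 1: S0 reads c2=1 → after 1×micro: -1; S1 reads c2=1 → after 1×micro: -2; S2 reads c1=-2 → after 1×micro: 2 ⇒ (c0=-1, c1=-2, c2=2)
macro 2: S0 reads c2=2 → after 1×micro: -2; S1 reads c2=2 → after 1×micro: -1; S2 reads c1=-1 → after 1×micro: 1 ⇒ (c0=-2, c1=-1, c2=1)
macro 3: S0 reads c2=1 → after 1×micro: -1; S1 reads c2=1 → after 1×micro: -1/2; S2 reads c1=-1/2 → after 1×micro: 1/2 ⇒ (c0=-1, c1=-1/2, c2=1/2)
macro 4: S0 reads c2=1/2 → after 1×micro: -1/2; S1 reads c2=1/2 → after 1×micro: -1/4; S2 reads c1=-1/4 → after 1×micro: 1/4 ⇒ (c0=-1/2, c1=-1/4, c2=1/4)

c2 at macro-step 3 = 1/2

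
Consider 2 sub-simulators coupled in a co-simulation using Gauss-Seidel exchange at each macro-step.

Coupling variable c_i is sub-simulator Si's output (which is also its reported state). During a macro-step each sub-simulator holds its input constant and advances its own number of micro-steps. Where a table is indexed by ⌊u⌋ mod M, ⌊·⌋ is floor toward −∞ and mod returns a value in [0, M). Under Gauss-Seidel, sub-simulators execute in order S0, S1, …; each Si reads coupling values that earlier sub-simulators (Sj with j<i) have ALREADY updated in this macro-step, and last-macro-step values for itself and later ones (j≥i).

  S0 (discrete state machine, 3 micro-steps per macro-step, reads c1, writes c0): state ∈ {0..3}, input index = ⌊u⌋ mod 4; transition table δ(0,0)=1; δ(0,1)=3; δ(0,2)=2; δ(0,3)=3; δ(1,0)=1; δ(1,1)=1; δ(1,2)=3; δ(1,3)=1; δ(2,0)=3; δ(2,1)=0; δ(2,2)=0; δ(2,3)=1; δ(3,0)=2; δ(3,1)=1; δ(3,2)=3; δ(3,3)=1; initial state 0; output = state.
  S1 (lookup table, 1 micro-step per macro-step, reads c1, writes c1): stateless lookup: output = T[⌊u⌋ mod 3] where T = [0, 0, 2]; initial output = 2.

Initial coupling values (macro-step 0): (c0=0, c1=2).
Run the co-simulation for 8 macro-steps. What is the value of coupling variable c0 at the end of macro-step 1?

macro 1: S0 reads c1=2 → after 3×micro: 2; S1 reads c1=2 → after 1×micro: 2 ⇒ (c0=2, c1=2)
macro 2: S0 reads c1=2 → after 3×micro: 0; S1 reads c1=2 → after 1×micro: 2 ⇒ (c0=0, c1=2)
macro 3: S0 reads c1=2 → after 3×micro: 2; S1 reads c1=2 → after 1×micro: 2 ⇒ (c0=2, c1=2)
macro 4: S0 reads c1=2 → after 3×micro: 0; S1 reads c1=2 → after 1×micro: 2 ⇒ (c0=0, c1=2)
macro 5: S0 reads c1=2 → after 3×micro: 2; S1 reads c1=2 → after 1×micro: 2 ⇒ (c0=2, c1=2)
macro 6: S0 reads c1=2 → after 3×micro: 0; S1 reads c1=2 → after 1×micro: 2 ⇒ (c0=0, c1=2)
macro 7: S0 reads c1=2 → after 3×micro: 2; S1 reads c1=2 → after 1×micro: 2 ⇒ (c0=2, c1=2)
macro 8: S0 reads c1=2 → after 3×micro: 0; S1 reads c1=2 → after 1×micro: 2 ⇒ (c0=0, c1=2)

c0 at macro-step 1 = 2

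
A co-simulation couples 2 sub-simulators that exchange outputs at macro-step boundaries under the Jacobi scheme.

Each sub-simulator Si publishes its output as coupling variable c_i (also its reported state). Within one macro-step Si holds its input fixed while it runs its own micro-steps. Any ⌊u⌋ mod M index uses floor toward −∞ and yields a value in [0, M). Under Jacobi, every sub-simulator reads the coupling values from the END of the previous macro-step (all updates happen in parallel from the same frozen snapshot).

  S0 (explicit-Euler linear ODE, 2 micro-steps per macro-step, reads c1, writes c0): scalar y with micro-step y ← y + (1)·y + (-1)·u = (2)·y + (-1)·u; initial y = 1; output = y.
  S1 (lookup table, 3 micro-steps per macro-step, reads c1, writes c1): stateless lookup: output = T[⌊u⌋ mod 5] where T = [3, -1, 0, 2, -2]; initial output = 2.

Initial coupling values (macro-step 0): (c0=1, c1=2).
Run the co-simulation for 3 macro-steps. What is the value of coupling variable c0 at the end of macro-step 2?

macro 1: S0 reads c1=2 → after 2×micro: -2; S1 reads c1=2 → after 3×micro: 0 ⇒ (c0=-2, c1=0)
macro 2: S0 reads c1=0 → after 2×micro: -8; S1 reads c1=0 → after 3×micro: 3 ⇒ (c0=-8, c1=3)
macro 3: S0 reads c1=3 → after 2×micro: -41; S1 reads c1=3 → after 3×micro: 2 ⇒ (c0=-41, c1=2)

c0 at macro-step 2 = -8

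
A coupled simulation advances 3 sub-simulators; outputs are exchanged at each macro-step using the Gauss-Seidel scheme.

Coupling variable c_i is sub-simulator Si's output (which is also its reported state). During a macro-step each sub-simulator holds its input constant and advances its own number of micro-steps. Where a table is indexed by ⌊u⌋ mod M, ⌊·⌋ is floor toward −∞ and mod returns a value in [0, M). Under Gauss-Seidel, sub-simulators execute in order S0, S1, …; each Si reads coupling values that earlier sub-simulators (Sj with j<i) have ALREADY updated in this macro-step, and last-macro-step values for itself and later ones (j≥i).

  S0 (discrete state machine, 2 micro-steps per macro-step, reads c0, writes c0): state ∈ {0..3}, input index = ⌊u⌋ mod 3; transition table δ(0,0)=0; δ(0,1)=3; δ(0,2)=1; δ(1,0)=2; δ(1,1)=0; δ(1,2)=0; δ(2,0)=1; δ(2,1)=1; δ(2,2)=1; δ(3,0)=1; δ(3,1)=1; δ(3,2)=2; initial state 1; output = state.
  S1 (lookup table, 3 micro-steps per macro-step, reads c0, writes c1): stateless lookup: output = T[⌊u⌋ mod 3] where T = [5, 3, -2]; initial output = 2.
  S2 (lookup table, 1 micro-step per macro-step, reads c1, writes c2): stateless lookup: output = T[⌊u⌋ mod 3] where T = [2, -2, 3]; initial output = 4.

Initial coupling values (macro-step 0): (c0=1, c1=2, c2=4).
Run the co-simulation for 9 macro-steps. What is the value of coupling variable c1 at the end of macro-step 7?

macro 1: S0 reads c0=1 → after 2×micro: 3; S1 reads c0=3 → after 3×micro: 5; S2 reads c1=5 → after 1×micro: 3 ⇒ (c0=3, c1=5, c2=3)
macro 2: S0 reads c0=3 → after 2×micro: 2; S1 reads c0=2 → after 3×micro: -2; S2 reads c1=-2 → after 1×micro: -2 ⇒ (c0=2, c1=-2, c2=-2)
macro 3: S0 reads c0=2 → after 2×micro: 0; S1 reads c0=0 → after 3×micro: 5; S2 reads c1=5 → after 1×micro: 3 ⇒ (c0=0, c1=5, c2=3)
macro 4: S0 reads c0=0 → after 2×micro: 0; S1 reads c0=0 → after 3×micro: 5; S2 reads c1=5 → after 1×micro: 3 ⇒ (c0=0, c1=5, c2=3)
macro 5: S0 reads c0=0 → after 2×micro: 0; S1 reads c0=0 → after 3×micro: 5; S2 reads c1=5 → after 1×micro: 3 ⇒ (c0=0, c1=5, c2=3)
macro 6: S0 reads c0=0 → after 2×micro: 0; S1 reads c0=0 → after 3×micro: 5; S2 reads c1=5 → after 1×micro: 3 ⇒ (c0=0, c1=5, c2=3)
macro 7: S0 reads c0=0 → after 2×micro: 0; S1 reads c0=0 → after 3×micro: 5; S2 reads c1=5 → after 1×micro: 3 ⇒ (c0=0, c1=5, c2=3)
macro 8: S0 reads c0=0 → after 2×micro: 0; S1 reads c0=0 → after 3×micro: 5; S2 reads c1=5 → after 1×micro: 3 ⇒ (c0=0, c1=5, c2=3)
macro 9: S0 reads c0=0 → after 2×micro: 0; S1 reads c0=0 → after 3×micro: 5; S2 reads c1=5 → after 1×micro: 3 ⇒ (c0=0, c1=5, c2=3)

c1 at macro-step 7 = 5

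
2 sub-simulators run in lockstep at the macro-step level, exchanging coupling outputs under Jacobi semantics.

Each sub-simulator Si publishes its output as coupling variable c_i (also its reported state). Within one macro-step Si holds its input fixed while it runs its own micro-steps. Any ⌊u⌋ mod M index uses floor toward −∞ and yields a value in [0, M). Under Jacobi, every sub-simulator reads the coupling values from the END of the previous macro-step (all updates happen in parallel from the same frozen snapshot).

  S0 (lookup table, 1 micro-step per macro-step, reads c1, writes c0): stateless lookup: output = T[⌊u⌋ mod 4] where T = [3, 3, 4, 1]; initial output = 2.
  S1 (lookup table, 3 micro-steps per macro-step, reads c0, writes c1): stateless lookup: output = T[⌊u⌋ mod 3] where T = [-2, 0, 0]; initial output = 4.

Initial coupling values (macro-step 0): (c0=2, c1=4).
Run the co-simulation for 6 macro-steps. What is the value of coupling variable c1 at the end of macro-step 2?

macro 1: S0 reads c1=4 → after 1×micro: 3; S1 reads c0=2 → after 3×micro: 0 ⇒ (c0=3, c1=0)
macro 2: S0 reads c1=0 → after 1×micro: 3; S1 reads c0=3 → after 3×micro: -2 ⇒ (c0=3, c1=-2)
macro 3: S0 reads c1=-2 → after 1×micro: 4; S1 reads c0=3 → after 3×micro: -2 ⇒ (c0=4, c1=-2)
macro 4: S0 reads c1=-2 → after 1×micro: 4; S1 reads c0=4 → after 3×micro: 0 ⇒ (c0=4, c1=0)
macro 5: S0 reads c1=0 → after 1×micro: 3; S1 reads c0=4 → after 3×micro: 0 ⇒ (c0=3, c1=0)
macro 6: S0 reads c1=0 → after 1×micro: 3; S1 reads c0=3 → after 3×micro: -2 ⇒ (c0=3, c1=-2)

c1 at macro-step 2 = -2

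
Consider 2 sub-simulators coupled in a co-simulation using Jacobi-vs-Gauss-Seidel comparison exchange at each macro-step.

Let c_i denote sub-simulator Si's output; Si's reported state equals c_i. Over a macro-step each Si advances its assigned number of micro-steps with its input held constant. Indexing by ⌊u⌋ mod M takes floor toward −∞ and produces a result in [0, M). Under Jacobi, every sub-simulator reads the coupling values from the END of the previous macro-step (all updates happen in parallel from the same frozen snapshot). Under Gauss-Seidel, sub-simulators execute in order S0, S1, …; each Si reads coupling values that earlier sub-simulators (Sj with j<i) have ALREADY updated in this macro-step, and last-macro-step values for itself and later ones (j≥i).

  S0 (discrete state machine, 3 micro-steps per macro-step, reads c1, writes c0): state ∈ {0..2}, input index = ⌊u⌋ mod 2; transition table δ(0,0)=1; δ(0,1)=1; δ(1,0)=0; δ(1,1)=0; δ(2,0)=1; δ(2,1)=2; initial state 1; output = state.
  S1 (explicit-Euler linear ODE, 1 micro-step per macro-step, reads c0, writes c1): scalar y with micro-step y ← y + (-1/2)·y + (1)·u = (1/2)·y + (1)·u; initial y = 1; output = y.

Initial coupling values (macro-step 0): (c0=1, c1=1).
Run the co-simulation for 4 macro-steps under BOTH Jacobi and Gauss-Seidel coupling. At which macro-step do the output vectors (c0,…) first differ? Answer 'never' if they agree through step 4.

[Jacobi] macro 1: S0 reads c1=1 → after 3×micro: 0; S1 reads c0=1 → after 1×micro: 3/2 ⇒ (c0=0, c1=3/2)
[Jacobi] macro 2: S0 reads c1=3/2 → after 3×micro: 1; S1 reads c0=0 → after 1×micro: 3/4 ⇒ (c0=1, c1=3/4)
[Jacobi] macro 3: S0 reads c1=3/4 → after 3×micro: 0; S1 reads c0=1 → after 1×micro: 11/8 ⇒ (c0=0, c1=11/8)
[Jacobi] macro 4: S0 reads c1=11/8 → after 3×micro: 1; S1 reads c0=0 → after 1×micro: 11/16 ⇒ (c0=1, c1=11/16)
[Gauss-Seidel] macro 1: S0 reads c1=1 → after 3×micro: 0; S1 reads c0=0 → after 1×micro: 1/2 ⇒ (c0=0, c1=1/2)
[Gauss-Seidel] macro 2: S0 reads c1=1/2 → after 3×micro: 1; S1 reads c0=1 → after 1×micro: 5/4 ⇒ (c0=1, c1=5/4)
[Gauss-Seidel] macro 3: S0 reads c1=5/4 → after 3×micro: 0; S1 reads c0=0 → after 1×micro: 5/8 ⇒ (c0=0, c1=5/8)
[Gauss-Seidel] macro 4: S0 reads c1=5/8 → after 3×micro: 1; S1 reads c0=1 → after 1×micro: 21/16 ⇒ (c0=1, c1=21/16)

first divergence at macro-step: 1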